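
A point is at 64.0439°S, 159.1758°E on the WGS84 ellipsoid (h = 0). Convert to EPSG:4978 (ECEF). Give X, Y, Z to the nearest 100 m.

WGS84: a = 6378137 m, e² = 0.006694380; N(φ) = a/√(1−e²sin²φ) = 6395466.500 m.
X = (N+h)·cosφ·cosλ = -2616327.964 m; Y = (N+h)·cosφ·sinλ = 995114.479 m; Z = (N(1−e²)+h)·sinφ = -5711858.582 m.

X -2616300 m, Y 995100 m, Z -5711900 m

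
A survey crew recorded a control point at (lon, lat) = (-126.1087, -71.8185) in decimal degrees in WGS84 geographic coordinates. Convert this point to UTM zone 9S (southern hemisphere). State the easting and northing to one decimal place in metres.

E 600658.9 m, N 2028898.5 m

Zone 9 central meridian λ₀ = 6×9 − 183 = -129°; Δλ = +2.8913°.
Transverse Mercator on WGS84 with k₀ = 0.9996 gives E = 600658.875 m, N = 2028898.539 m.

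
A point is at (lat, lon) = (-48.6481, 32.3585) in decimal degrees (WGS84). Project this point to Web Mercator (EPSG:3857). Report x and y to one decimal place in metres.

x 3602131.7 m, y -6215360.9 m

Web Mercator is spherical with R = a = 6378137 m.
x = R·λ = 6378137 × 0.564762366 = 3602131.743 m.
y = R·ln tan(π/4 + φ/2) = 6378137 × -0.974479053 = -6215360.902 m.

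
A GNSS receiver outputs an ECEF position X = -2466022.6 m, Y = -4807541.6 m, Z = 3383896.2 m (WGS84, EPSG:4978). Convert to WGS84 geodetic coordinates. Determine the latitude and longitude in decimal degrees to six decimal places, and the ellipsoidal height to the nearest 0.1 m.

lat 32.231600°, lon -117.155500°, h 3211.6 m

λ = atan2(Y, X) = -117.15550030°; p = √(X²+Y²) = 5403121.7 m.
Bowring's method on WGS84 (a = 6378137 m, b = 6356752.314 m) gives φ = 32.23159978°, h = 3211.637 m.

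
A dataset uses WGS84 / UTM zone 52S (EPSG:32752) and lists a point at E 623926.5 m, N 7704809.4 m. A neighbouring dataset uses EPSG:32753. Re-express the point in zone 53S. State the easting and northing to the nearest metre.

E -1120 m, N 7697801 m

UTM 52S → geographic: φ = -20.75230003°, λ = 130.19039962°.
UTM 53S (λ₀ = 135°) forward: E = -1119.852 m, N = 7697800.847 m.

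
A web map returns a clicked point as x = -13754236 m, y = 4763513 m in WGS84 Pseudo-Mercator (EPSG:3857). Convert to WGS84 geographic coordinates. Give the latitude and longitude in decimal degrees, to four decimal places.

lat 39.2915°, lon -123.5564°

R = 6378137 m. λ = x/R = -123.55640420°.
φ = 2·arctan(exp(y/R)) − 90° = 2·arctan(2.11034) − 90° = 39.29150085°.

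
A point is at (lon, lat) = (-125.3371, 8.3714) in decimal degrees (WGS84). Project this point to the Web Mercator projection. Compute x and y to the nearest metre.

x -13952462 m, y 935233 m

Web Mercator is spherical with R = a = 6378137 m.
x = R·λ = 6378137 × -2.187545070 = -13952462.150 m.
y = R·ln tan(π/4 + φ/2) = 6378137 × 0.146631131 = 935233.443 m.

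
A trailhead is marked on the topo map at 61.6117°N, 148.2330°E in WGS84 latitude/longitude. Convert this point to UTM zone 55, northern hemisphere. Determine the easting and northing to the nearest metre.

E 565399 m, N 6831543 m

Zone 55 central meridian λ₀ = 6×55 − 183 = 147°; Δλ = +1.2330°.
Transverse Mercator on WGS84 with k₀ = 0.9996 gives E = 565398.843 m, N = 6831543.473 m.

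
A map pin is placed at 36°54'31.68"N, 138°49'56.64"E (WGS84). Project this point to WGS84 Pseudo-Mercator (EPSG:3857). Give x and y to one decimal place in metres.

Web Mercator is spherical with R = a = 6378137 m.
x = R·λ = 6378137 × 2.423082488 = 15454752.074 m.
y = R·ln tan(π/4 + φ/2) = 6378137 × 0.693996115 = 4426402.296 m.

x 15454752.1 m, y 4426402.3 m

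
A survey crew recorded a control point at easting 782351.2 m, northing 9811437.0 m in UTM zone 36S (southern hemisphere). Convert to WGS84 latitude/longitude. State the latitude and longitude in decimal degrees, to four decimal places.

lat -1.7043°, lon 35.5377°

Zone 36S: λ₀ = 33°, k₀ = 0.9996, false easting 500000 m, false northing 10000000 m.
Meridian distance M = (N − FN)/k₀ = -188638.5 m.
Inverse transverse Mercator on WGS84 gives φ = -1.70430022°, λ = 35.53770018°.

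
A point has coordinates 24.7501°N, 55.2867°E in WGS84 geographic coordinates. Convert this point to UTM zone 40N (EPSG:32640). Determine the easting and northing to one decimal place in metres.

Zone 40 central meridian λ₀ = 6×40 − 183 = 57°; Δλ = -1.7133°.
Transverse Mercator on WGS84 with k₀ = 0.9996 gives E = 326746.458 m, N = 2738361.847 m.

E 326746.5 m, N 2738361.8 m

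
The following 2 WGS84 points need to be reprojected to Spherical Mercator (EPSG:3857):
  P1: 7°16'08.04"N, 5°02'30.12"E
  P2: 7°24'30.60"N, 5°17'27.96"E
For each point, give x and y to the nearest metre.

P1: x 561239 m, y 811350 m; P2: x 589003 m, y 827018 m

Web Mercator: x = R·λ, y = R·ln tan(π/4+φ/2), R = 6378137 m.
P1 (7.2689°, 5.0417°) → (561239.477, 811349.627) m.
P2 (7.4085°, 5.2911°) → (589002.558, 827018.182) m.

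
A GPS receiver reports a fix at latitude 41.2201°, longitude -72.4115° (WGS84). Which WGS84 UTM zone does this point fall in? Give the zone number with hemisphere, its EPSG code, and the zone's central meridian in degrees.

UTM zone = ⌊(λ + 180)/6⌋ + 1; -72.4115° ∈ [-78°, -72°) → zone 18.
Hemisphere: N (φ ≥ 0).
Central meridian λ₀ = 6×18 − 183 = -75°.
EPSG code: 32618.

Zone 18N (EPSG:32618), central meridian -75°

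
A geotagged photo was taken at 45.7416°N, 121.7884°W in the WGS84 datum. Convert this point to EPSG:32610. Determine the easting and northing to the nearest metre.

Zone 10 central meridian λ₀ = 6×10 − 183 = -123°; Δλ = +1.2116°.
Transverse Mercator on WGS84 with k₀ = 0.9996 gives E = 594252.579 m, N = 5066051.915 m.

E 594253 m, N 5066052 m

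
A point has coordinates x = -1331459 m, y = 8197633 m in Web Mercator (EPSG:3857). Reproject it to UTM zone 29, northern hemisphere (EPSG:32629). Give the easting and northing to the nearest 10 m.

E 330330 m, N 6552690 m

Web Mercator inverse (R = 6378137 m) → φ = 59.07969958°, λ = -11.96069970°.
UTM 29N forward: E = 330329.849 m, N = 6552688.704 m.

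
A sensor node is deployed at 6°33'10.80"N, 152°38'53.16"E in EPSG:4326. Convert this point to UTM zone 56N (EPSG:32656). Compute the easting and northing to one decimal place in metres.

E 461096.2 m, N 724348.7 m

Zone 56 central meridian λ₀ = 6×56 − 183 = 153°; Δλ = -0.3519°.
Transverse Mercator on WGS84 with k₀ = 0.9996 gives E = 461096.233 m, N = 724348.659 m.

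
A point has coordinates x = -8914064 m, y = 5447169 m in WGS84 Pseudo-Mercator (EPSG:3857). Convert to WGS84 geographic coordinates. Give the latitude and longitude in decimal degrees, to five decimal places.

lat 43.88180°, lon -80.07640°

R = 6378137 m. λ = x/R = -80.07639935°.
φ = 2·arctan(exp(y/R)) − 90° = 2·arctan(2.34911) − 90° = 43.88180230°.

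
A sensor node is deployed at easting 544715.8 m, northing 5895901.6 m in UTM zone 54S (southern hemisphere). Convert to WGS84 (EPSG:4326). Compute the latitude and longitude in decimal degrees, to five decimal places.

lat -37.08210°, lon 141.50310°

Zone 54S: λ₀ = 141°, k₀ = 0.9996, false easting 500000 m, false northing 10000000 m.
Meridian distance M = (N − FN)/k₀ = -4105740.7 m.
Inverse transverse Mercator on WGS84 gives φ = -37.08209975°, λ = 141.50309951°.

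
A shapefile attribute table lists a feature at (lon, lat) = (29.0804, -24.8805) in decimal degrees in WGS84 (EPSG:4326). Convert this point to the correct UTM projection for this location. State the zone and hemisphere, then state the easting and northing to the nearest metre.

Zone 35S: E 710165 m, N 7246678 m

Longitude 29.0804° lies in the 6° band [24°, 30°), giving zone 35; latitude is south of the equator, so 35S.
Zone 35 central meridian λ₀ = 6×35 − 183 = 27°; Δλ = +2.0804°.
Transverse Mercator on WGS84 with k₀ = 0.9996 gives E = 710165.194 m, N = 7246678.441 m.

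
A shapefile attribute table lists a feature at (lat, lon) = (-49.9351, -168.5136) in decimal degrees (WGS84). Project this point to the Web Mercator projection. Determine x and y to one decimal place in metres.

x -18758848.1 m, y -6435043.9 m

Web Mercator is spherical with R = a = 6378137 m.
x = R·λ = 6378137 × -2.941117154 = -18758848.144 m.
y = R·ln tan(π/4 + φ/2) = 6378137 × -1.008922179 = -6435043.881 m.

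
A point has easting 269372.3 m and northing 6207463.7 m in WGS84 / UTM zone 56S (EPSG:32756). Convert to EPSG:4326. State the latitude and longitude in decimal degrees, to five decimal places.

lat -34.24840°, lon 150.49560°

Zone 56S: λ₀ = 153°, k₀ = 0.9996, false easting 500000 m, false northing 10000000 m.
Meridian distance M = (N − FN)/k₀ = -3794053.9 m.
Inverse transverse Mercator on WGS84 gives φ = -34.24839961°, λ = 150.49559978°.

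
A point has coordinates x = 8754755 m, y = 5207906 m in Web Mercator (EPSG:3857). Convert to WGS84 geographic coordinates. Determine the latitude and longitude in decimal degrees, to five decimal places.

lat 42.31250°, lon 78.64530°

R = 6378137 m. λ = x/R = 78.64530225°.
φ = 2·arctan(exp(y/R)) − 90° = 2·arctan(2.26262) − 90° = 42.31250011°.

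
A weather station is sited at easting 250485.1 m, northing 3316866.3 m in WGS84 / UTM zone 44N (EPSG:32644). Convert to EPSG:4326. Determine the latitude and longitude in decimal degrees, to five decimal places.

Zone 44N: λ₀ = 81°, k₀ = 0.9996, false easting 500000 m.
Meridian distance M = (N − FN)/k₀ = 3318193.6 m.
Inverse transverse Mercator on WGS84 gives φ = 29.95729996°, λ = 78.41450039°.

lat 29.95730°, lon 78.41450°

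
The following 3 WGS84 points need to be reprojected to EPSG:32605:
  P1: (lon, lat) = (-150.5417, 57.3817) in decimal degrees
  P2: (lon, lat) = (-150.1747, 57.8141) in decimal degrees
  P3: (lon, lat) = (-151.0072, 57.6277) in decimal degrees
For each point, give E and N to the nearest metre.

UTM zone 5N: λ₀ = -153°, k₀ = 0.9996.
P1 (57.3817°, -150.5417°) → (647785.275, 6362547.295) m.
P2 (57.8141°, -150.1747°) → (667836.444, 6411516.908) m.
P3 (57.6277°, -151.0072°) → (619002.661, 6389010.230) m.

P1: E 647785 m, N 6362547 m; P2: E 667836 m, N 6411517 m; P3: E 619003 m, N 6389010 m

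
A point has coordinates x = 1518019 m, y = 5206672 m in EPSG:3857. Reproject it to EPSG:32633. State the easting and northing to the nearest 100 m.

Web Mercator inverse (R = 6378137 m) → φ = 42.30430224°, λ = 13.63659669°.
UTM 33N forward: E = 387624.727 m, N = 4684463.458 m.

E 387600 m, N 4684500 m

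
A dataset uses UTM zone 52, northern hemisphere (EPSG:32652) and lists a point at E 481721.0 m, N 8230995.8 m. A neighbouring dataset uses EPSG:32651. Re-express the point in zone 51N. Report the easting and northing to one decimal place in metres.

E 664214.7 m, N 8238354.5 m

UTM 52N → geographic: φ = 74.16910024°, λ = 128.39969898°.
UTM 51N (λ₀ = 123°) forward: E = 664214.708 m, N = 8238354.521 m.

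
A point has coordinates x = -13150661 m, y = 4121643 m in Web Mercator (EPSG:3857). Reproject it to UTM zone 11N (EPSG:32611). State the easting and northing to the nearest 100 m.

Web Mercator inverse (R = 6378137 m) → φ = 34.68859823°, λ = -118.13439773°.
UTM 11N forward: E = 396091.285 m, N = 3839096.141 m.

E 396100 m, N 3839100 m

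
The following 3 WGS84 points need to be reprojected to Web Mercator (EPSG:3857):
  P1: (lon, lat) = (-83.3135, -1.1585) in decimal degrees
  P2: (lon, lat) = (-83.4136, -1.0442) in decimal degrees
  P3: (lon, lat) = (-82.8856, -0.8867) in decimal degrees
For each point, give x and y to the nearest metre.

Web Mercator: x = R·λ, y = R·ln tan(π/4+φ/2), R = 6378137 m.
P1 (-1.1585°, -83.3135°) → (-9274416.396, -128972.418) m.
P2 (-1.0442°, -83.4136°) → (-9285559.477, -116246.247) m.
P3 (-0.8867°, -82.8856°) → (-9226782.786, -98710.933) m.

P1: x -9274416 m, y -128972 m; P2: x -9285559 m, y -116246 m; P3: x -9226783 m, y -98711 m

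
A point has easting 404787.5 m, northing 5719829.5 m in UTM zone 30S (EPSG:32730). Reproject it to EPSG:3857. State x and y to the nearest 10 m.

x -455790 m, y -4673800 m

Unproject from UTM 30S (λ₀ = -3°) → φ = -38.66500006°, λ = -4.09439955°.
Web Mercator (R = 6378137 m): x = -455786.473 m, y = -4673798.675 m.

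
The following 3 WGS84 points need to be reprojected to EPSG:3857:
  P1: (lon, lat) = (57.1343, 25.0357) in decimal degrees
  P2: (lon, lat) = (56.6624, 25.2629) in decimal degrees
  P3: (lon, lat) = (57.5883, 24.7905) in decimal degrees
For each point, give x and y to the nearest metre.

P1: x 6360161 m, y 2880130 m; P2: x 6307630 m, y 2908071 m; P3: x 6410700 m, y 2850034 m

Web Mercator: x = R·λ, y = R·ln tan(π/4+φ/2), R = 6378137 m.
P1 (25.0357°, 57.1343°) → (6360161.183, 2880130.202) m.
P2 (25.2629°, 56.6624°) → (6307629.515, 2908070.675) m.
P3 (24.7905°, 57.5883°) → (6410700.232, 2850034.125) m.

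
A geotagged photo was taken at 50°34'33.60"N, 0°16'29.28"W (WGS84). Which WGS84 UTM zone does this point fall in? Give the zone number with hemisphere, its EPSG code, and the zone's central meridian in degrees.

Zone 30N (EPSG:32630), central meridian -3°

UTM zone = ⌊(λ + 180)/6⌋ + 1; -0.2748° ∈ [-6°, 0°) → zone 30.
Hemisphere: N (φ ≥ 0).
Central meridian λ₀ = 6×30 − 183 = -3°.
EPSG code: 32630.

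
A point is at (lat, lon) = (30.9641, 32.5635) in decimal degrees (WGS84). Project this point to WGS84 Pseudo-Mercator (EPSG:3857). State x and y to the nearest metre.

Web Mercator is spherical with R = a = 6378137 m.
x = R·λ = 6378137 × 0.568340291 = 3624952.238 m.
y = R·ln tan(π/4 + φ/2) = 6378137 × 0.568831890 = 3628087.722 m.

x 3624952 m, y 3628088 m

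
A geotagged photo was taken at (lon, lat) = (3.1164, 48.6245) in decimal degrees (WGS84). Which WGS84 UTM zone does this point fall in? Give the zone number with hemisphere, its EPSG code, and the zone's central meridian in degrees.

UTM zone = ⌊(λ + 180)/6⌋ + 1; 3.1164° ∈ [0°, 6°) → zone 31.
Hemisphere: N (φ ≥ 0).
Central meridian λ₀ = 6×31 − 183 = 3°.
EPSG code: 32631.

Zone 31N (EPSG:32631), central meridian 3°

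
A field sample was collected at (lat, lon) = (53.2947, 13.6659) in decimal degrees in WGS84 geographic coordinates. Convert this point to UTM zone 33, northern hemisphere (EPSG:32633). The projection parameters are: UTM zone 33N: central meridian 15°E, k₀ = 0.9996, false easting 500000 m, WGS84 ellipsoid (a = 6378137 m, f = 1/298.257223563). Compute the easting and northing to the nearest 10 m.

Zone 33 central meridian λ₀ = 6×33 − 183 = 15°; Δλ = -1.3341°.
Transverse Mercator on WGS84 with k₀ = 0.9996 gives E = 411081.159 m, N = 5905884.305 m.

E 411080 m, N 5905880 m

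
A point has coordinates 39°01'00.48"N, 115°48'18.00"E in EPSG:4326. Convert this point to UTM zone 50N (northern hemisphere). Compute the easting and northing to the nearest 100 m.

Zone 50 central meridian λ₀ = 6×50 − 183 = 117°; Δλ = -1.1950°.
Transverse Mercator on WGS84 with k₀ = 0.9996 gives E = 396545.756 m, N = 4319320.147 m.

E 396500 m, N 4319300 m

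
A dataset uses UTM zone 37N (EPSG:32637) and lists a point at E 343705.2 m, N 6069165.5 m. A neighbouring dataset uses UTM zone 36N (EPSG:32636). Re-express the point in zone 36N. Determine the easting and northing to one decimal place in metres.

UTM 37N → geographic: φ = 54.74539966°, λ = 36.57179999°.
UTM 36N (λ₀ = 33°) forward: E = 729877.625 m, N = 6072314.623 m.

E 729877.6 m, N 6072314.6 m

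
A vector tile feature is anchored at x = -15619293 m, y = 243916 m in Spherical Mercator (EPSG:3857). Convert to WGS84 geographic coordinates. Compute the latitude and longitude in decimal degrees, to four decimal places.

lat 2.1906°, lon -140.3105°

R = 6378137 m. λ = x/R = -140.31049629°.
φ = 2·arctan(exp(y/R)) − 90° = 2·arctan(1.03898) − 90° = 2.19060082°.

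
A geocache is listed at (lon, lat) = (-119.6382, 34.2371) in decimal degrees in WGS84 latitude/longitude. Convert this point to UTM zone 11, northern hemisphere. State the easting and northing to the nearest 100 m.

Zone 11 central meridian λ₀ = 6×11 − 183 = -117°; Δλ = -2.6382°.
Transverse Mercator on WGS84 with k₀ = 0.9996 gives E = 257015.179 m, N = 3791594.368 m.

E 257000 m, N 3791600 m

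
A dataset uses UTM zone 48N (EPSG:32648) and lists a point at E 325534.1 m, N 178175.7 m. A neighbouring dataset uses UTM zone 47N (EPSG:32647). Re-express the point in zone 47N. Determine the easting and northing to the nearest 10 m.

UTM 48N → geographic: φ = 1.61139959°, λ = 103.43169975°.
UTM 47N (λ₀ = 99°) forward: E = 993438.312 m, N = 178645.988 m.

E 993440 m, N 178650 m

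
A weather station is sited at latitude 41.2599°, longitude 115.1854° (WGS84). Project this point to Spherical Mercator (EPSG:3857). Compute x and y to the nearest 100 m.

x 12822400 m, y 5050800 m

Web Mercator is spherical with R = a = 6378137 m.
x = R·λ = 6378137 × 2.010364480 = 12822380.075 m.
y = R·ln tan(π/4 + φ/2) = 6378137 × 0.791885274 = 5050752.767 m.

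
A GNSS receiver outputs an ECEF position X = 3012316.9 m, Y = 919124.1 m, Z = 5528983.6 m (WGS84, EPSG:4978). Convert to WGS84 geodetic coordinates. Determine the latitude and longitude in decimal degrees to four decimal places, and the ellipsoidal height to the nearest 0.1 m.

lat 60.4985°, lon 16.9681°, h 1086.4 m

λ = atan2(Y, X) = 16.96809985°; p = √(X²+Y²) = 3149419.3 m.
Bowring's method on WGS84 (a = 6378137 m, b = 6356752.314 m) gives φ = 60.49849984°, h = 1086.363 m.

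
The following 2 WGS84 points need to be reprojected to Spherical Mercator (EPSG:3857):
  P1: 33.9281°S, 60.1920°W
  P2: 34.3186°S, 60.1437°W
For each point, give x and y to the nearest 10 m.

Web Mercator: x = R·λ, y = R·ln tan(π/4+φ/2), R = 6378137 m.
P1 (-33.9281°, -60.1920°) → (-6700542.790, -4019151.694) m.
P2 (-34.3186°, -60.1437°) → (-6695166.058, -4071662.872) m.

P1: x -6700540 m, y -4019150 m; P2: x -6695170 m, y -4071660 m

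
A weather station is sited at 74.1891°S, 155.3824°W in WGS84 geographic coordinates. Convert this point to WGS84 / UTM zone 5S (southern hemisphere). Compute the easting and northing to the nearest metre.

E 427562 m, N 1765416 m

Zone 5 central meridian λ₀ = 6×5 − 183 = -153°; Δλ = -2.3824°.
Transverse Mercator on WGS84 with k₀ = 0.9996 gives E = 427562.491 m, N = 1765415.780 m.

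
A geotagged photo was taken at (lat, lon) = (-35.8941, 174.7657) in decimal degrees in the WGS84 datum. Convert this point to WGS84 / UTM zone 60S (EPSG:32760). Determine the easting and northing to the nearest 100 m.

Zone 60 central meridian λ₀ = 6×60 − 183 = 177°; Δλ = -2.2343°.
Transverse Mercator on WGS84 with k₀ = 0.9996 gives E = 298342.856 m, N = 6025491.390 m.

E 298300 m, N 6025500 m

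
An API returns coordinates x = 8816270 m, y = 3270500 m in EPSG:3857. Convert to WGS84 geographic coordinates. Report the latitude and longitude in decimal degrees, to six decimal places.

R = 6378137 m. λ = x/R = 79.19790090°.
φ = 2·arctan(exp(y/R)) − 90° = 2·arctan(1.66991) − 90° = 28.17060299°.

lat 28.170603°, lon 79.197901°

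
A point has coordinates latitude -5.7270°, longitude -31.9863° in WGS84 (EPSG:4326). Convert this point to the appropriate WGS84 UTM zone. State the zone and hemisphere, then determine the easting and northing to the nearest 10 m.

Zone 25S: E 612250 m, N 9366870 m

Longitude -31.9863° lies in the 6° band [-36°, -30°), giving zone 25; latitude is south of the equator, so 25S.
Zone 25 central meridian λ₀ = 6×25 − 183 = -33°; Δλ = +1.0137°.
Transverse Mercator on WGS84 with k₀ = 0.9996 gives E = 612245.928 m, N = 9366874.205 m.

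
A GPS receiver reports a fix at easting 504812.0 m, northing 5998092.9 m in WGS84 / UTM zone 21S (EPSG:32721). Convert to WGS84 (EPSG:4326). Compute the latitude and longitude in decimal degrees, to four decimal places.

Zone 21S: λ₀ = -57°, k₀ = 0.9996, false easting 500000 m, false northing 10000000 m.
Meridian distance M = (N − FN)/k₀ = -4003508.5 m.
Inverse transverse Mercator on WGS84 gives φ = -36.16190001°, λ = -56.94649948°.

lat -36.1619°, lon -56.9465°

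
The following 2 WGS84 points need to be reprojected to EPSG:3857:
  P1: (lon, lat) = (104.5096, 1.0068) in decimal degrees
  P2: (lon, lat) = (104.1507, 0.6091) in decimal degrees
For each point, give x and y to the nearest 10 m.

Web Mercator: x = R·λ, y = R·ln tan(π/4+φ/2), R = 6378137 m.
P1 (1.0068°, 104.5096°) → (11633955.455, 112082.231) m.
P2 (0.6091°, 104.1507°) → (11594002.890, 67805.979) m.

P1: x 11633960 m, y 112080 m; P2: x 11594000 m, y 67810 m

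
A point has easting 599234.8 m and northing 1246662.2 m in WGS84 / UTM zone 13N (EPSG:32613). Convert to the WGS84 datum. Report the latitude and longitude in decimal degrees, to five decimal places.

Zone 13N: λ₀ = -105°, k₀ = 0.9996, false easting 500000 m.
Meridian distance M = (N − FN)/k₀ = 1247161.1 m.
Inverse transverse Mercator on WGS84 gives φ = 11.27610013°, λ = -104.09079992°.

lat 11.27610°, lon -104.09080°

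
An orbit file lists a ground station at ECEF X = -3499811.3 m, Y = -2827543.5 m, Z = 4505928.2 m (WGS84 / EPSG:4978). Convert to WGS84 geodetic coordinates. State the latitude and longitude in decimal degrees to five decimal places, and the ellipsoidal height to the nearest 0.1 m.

lat 45.23460°, lon -141.06480°, h 256.2 m

λ = atan2(Y, X) = -141.06480024°; p = √(X²+Y²) = 4499297.9 m.
Bowring's method on WGS84 (a = 6378137 m, b = 6356752.314 m) gives φ = 45.23459976°, h = 256.169 m.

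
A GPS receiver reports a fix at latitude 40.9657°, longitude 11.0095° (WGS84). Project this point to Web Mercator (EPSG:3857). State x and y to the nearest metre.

x 1225572 m, y 5007284 m

Web Mercator is spherical with R = a = 6378137 m.
x = R·λ = 6378137 × 0.192152024 = 1225571.934 m.
y = R·ln tan(π/4 + φ/2) = 6378137 × 0.785069957 = 5007283.737 m.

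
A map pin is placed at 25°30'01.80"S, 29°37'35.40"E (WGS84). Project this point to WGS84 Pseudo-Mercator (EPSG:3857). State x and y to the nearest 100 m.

Web Mercator is spherical with R = a = 6378137 m.
x = R·λ = 6378137 × 0.517079971 = 3298006.894 m.
y = R·ln tan(π/4 + φ/2) = 6378137 × -0.460533555 = -2937346.105 m.

x 3298000 m, y -2937300 m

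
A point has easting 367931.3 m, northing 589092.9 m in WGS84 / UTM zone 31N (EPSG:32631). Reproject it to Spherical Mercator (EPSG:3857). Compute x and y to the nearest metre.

x 201277 m, y 594012 m

Unproject from UTM 31N (λ₀ = 3°) → φ = 5.32840002°, λ = 1.80810044°.
Web Mercator (R = 6378137 m): x = 201276.820 m, y = 594011.628 m.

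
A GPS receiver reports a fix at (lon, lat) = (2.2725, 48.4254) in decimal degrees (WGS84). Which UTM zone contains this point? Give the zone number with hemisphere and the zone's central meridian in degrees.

UTM zone = ⌊(λ + 180)/6⌋ + 1; 2.2725° ∈ [0°, 6°) → zone 31.
Hemisphere: N (φ ≥ 0).
Central meridian λ₀ = 6×31 − 183 = 3°.

Zone 31N, central meridian 3°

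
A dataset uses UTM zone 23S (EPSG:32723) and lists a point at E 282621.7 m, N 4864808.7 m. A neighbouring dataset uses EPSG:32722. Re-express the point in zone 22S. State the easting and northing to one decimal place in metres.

E 744390.7 m, N 4863784.6 m

UTM 23S → geographic: φ = -46.33539966°, λ = -47.82449955°.
UTM 22S (λ₀ = -51°) forward: E = 744390.728 m, N = 4863784.612 m.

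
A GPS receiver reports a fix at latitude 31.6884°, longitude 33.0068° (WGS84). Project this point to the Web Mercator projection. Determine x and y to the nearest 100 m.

Web Mercator is spherical with R = a = 6378137 m.
x = R·λ = 6378137 × 0.576077336 = 3674300.169 m.
y = R·ln tan(π/4 + φ/2) = 6378137 × 0.583630836 = 3722477.427 m.

x 3674300 m, y 3722500 m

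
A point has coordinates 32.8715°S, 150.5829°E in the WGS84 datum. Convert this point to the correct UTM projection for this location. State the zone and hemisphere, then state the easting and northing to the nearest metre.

Zone 56S: E 273850 m, N 6360368 m

Longitude 150.5829° lies in the 6° band [150°, 156°), giving zone 56; latitude is south of the equator, so 56S.
Zone 56 central meridian λ₀ = 6×56 − 183 = 153°; Δλ = -2.4171°.
Transverse Mercator on WGS84 with k₀ = 0.9996 gives E = 273850.075 m, N = 6360368.427 m.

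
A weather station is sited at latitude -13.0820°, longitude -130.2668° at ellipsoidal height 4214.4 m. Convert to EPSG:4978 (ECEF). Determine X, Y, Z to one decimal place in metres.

WGS84: a = 6378137 m, e² = 0.006694380; N(φ) = a/√(1−e²sin²φ) = 6379231.029 m.
X = (N+h)·cosφ·cosλ = -4018845.913 m; Y = (N+h)·cosφ·sinλ = -4744430.854 m; Z = (N(1−e²)+h)·sinφ = -1435196.876 m.

X -4018845.9 m, Y -4744430.9 m, Z -1435196.9 m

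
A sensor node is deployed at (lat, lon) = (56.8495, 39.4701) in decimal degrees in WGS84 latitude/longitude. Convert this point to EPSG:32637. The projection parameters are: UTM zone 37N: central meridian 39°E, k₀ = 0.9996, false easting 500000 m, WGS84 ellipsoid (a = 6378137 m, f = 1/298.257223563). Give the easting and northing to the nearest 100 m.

Zone 37 central meridian λ₀ = 6×37 − 183 = 39°; Δλ = +0.4701°.
Transverse Mercator on WGS84 with k₀ = 0.9996 gives E = 528672.627 m, N = 6300731.648 m.

E 528700 m, N 6300700 m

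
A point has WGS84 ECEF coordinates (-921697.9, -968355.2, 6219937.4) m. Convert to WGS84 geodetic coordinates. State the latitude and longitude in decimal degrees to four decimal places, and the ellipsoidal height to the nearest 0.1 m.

λ = atan2(Y, X) = -133.58590028°; p = √(X²+Y²) = 1336876.5 m.
Bowring's method on WGS84 (a = 6378137 m, b = 6356752.314 m) gives φ = 77.94850017°, h = 4293.483 m.

lat 77.9485°, lon -133.5859°, h 4293.5 m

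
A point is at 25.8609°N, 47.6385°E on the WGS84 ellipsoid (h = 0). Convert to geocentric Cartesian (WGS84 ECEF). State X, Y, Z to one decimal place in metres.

WGS84: a = 6378137 m, e² = 0.006694380; N(φ) = a/√(1−e²sin²φ) = 6382202.710 m.
X = (N+h)·cosφ·cosλ = 3869709.254 m; Y = (N+h)·cosφ·sinλ = 4243595.423 m; Z = (N(1−e²)+h)·sinφ = 2765202.928 m.

X 3869709.3 m, Y 4243595.4 m, Z 2765202.9 m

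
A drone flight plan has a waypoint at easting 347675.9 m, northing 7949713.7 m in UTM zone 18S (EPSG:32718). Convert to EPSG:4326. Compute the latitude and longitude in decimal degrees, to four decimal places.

lat -18.5377°, lon -76.4432°

Zone 18S: λ₀ = -75°, k₀ = 0.9996, false easting 500000 m, false northing 10000000 m.
Meridian distance M = (N − FN)/k₀ = -2051106.7 m.
Inverse transverse Mercator on WGS84 gives φ = -18.53770041°, λ = -76.44319967°.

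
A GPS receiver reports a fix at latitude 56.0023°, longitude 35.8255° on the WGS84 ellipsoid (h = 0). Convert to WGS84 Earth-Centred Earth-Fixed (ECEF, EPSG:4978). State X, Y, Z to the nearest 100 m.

X 2898300 m, Y 2092300 m, Z 5264600 m

WGS84: a = 6378137 m, e² = 0.006694380; N(φ) = a/√(1−e²sin²φ) = 6392861.755 m.
X = (N+h)·cosφ·cosλ = 2898322.289 m; Y = (N+h)·cosφ·sinλ = 2092297.485 m; Z = (N(1−e²)+h)·sinφ = 5264585.434 m.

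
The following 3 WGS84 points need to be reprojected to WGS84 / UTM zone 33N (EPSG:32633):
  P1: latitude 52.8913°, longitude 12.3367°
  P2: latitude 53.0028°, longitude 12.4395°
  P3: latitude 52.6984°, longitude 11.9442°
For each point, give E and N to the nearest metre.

P1: E 320834 m, N 5863501 m; P2: E 328191 m, N 5875649 m; P3: E 293524 m, N 5843103 m

UTM zone 33N: λ₀ = 15°, k₀ = 0.9996.
P1 (52.8913°, 12.3367°) → (320833.894, 5863500.552) m.
P2 (53.0028°, 12.4395°) → (328190.747, 5875648.967) m.
P3 (52.6984°, 11.9442°) → (293523.892, 5843102.522) m.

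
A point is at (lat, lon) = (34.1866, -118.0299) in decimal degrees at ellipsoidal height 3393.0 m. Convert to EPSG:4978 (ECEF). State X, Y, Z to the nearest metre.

X -2483340 m, Y -4664608 m, Z 3565494 m

WGS84: a = 6378137 m, e² = 0.006694380; N(φ) = a/√(1−e²sin²φ) = 6384887.964 m.
X = (N+h)·cosφ·cosλ = -2483339.555 m; Y = (N+h)·cosφ·sinλ = -4664608.340 m; Z = (N(1−e²)+h)·sinφ = 3565493.956 m.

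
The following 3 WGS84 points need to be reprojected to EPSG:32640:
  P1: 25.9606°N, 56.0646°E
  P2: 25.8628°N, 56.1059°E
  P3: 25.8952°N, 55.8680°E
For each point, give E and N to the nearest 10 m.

UTM zone 40N: λ₀ = 57°, k₀ = 0.9996.
P1 (25.9606°, 56.0646°) → (406353.561, 2871655.200) m.
P2 (25.8628°, 56.1059°) → (410414.606, 2860794.878) m.
P3 (25.8952°, 55.8680°) → (386607.156, 2864567.230) m.

P1: E 406350 m, N 2871660 m; P2: E 410410 m, N 2860790 m; P3: E 386610 m, N 2864570 m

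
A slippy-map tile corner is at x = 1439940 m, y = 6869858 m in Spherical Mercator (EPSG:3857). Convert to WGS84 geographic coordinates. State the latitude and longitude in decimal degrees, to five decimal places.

lat 52.38400°, lon 12.93520°

R = 6378137 m. λ = x/R = 12.93520110°.
φ = 2·arctan(exp(y/R)) − 90° = 2·arctan(2.93614) − 90° = 52.38400207°.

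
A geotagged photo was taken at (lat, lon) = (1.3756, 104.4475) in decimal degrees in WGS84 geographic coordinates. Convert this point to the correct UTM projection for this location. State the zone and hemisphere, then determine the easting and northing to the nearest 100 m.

Longitude 104.4475° lies in the 6° band [102°, 108°), giving zone 48; latitude is north of the equator, so 48N.
Zone 48 central meridian λ₀ = 6×48 − 183 = 105°; Δλ = -0.5525°.
Transverse Mercator on WGS84 with k₀ = 0.9996 gives E = 438537.225 m, N = 152052.539 m.

Zone 48N: E 438500 m, N 152100 m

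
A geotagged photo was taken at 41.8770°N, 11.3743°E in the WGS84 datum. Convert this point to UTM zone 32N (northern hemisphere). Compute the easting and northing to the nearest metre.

Zone 32 central meridian λ₀ = 6×32 − 183 = 9°; Δλ = +2.3743°.
Transverse Mercator on WGS84 with k₀ = 0.9996 gives E = 697018.334 m, N = 4638845.628 m.

E 697018 m, N 4638846 m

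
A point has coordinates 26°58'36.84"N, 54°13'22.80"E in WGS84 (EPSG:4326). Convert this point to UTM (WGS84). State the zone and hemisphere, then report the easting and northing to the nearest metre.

Longitude 54.2230° lies in the 6° band [54°, 60°), giving zone 40; latitude is north of the equator, so 40N.
Zone 40 central meridian λ₀ = 6×40 − 183 = 57°; Δλ = -2.7770°.
Transverse Mercator on WGS84 with k₀ = 0.9996 gives E = 224359.196 m, N = 2986908.452 m.

Zone 40N: E 224359 m, N 2986908 m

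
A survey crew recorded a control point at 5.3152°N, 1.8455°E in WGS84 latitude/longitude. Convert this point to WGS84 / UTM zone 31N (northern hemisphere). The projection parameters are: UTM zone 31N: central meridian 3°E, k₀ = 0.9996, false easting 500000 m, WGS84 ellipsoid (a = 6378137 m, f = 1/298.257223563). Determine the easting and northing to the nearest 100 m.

Zone 31 central meridian λ₀ = 6×31 − 183 = 3°; Δλ = -1.1545°.
Transverse Mercator on WGS84 with k₀ = 0.9996 gives E = 372073.203 m, N = 587625.600 m.

E 372100 m, N 587600 m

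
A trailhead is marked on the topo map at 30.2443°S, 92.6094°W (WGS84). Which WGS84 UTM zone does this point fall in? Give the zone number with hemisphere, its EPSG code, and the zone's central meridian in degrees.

UTM zone = ⌊(λ + 180)/6⌋ + 1; -92.6094° ∈ [-96°, -90°) → zone 15.
Hemisphere: S (φ < 0).
Central meridian λ₀ = 6×15 − 183 = -93°.
EPSG code: 32715.

Zone 15S (EPSG:32715), central meridian -93°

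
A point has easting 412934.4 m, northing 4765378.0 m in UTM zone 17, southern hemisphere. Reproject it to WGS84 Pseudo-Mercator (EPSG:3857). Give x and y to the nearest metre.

Unproject from UTM 17S (λ₀ = -81°) → φ = -47.25929964°, λ = -82.15079997°.
Web Mercator (R = 6378137 m): x = -9144985.221 m, y = -5984501.556 m.

x -9144985 m, y -5984502 m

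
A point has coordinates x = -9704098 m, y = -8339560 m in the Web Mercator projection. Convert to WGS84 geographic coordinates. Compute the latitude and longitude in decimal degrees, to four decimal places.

R = 6378137 m. λ = x/R = -87.17339552°.
φ = 2·arctan(exp(y/R)) − 90° = 2·arctan(0.27049) − 90° = -59.72860013°.

lat -59.7286°, lon -87.1734°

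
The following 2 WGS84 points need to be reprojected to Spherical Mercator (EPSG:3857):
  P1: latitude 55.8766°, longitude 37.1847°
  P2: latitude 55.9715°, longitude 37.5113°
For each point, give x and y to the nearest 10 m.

P1: x 4139380 m, y 7533890 m; P2: x 4175740 m, y 7552740 m

Web Mercator: x = R·λ, y = R·ln tan(π/4+φ/2), R = 6378137 m.
P1 (55.8766°, 37.1847°) → (4139381.869, 7533889.323) m.
P2 (55.9715°, 37.5113°) → (4175738.815, 7552744.203) m.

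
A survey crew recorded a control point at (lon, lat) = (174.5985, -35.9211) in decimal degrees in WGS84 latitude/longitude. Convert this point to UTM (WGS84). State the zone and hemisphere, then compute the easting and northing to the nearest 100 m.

Zone 60S: E 283300 m, N 6022100 m

Longitude 174.5985° lies in the 6° band [174°, 180°), giving zone 60; latitude is south of the equator, so 60S.
Zone 60 central meridian λ₀ = 6×60 − 183 = 177°; Δλ = -2.4015°.
Transverse Mercator on WGS84 with k₀ = 0.9996 gives E = 283323.180 m, N = 6022137.727 m.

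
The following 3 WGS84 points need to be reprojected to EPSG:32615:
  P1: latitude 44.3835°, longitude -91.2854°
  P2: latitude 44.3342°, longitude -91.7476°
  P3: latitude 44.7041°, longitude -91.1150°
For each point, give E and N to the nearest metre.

P1: E 636578 m, N 4915898 m; P2: E 599845 m, N 4909755 m; P3: E 649330 m, N 4951809 m

UTM zone 15N: λ₀ = -93°, k₀ = 0.9996.
P1 (44.3835°, -91.2854°) → (636578.458, 4915898.393) m.
P2 (44.3342°, -91.7476°) → (599844.919, 4909755.448) m.
P3 (44.7041°, -91.1150°) → (649329.842, 4951808.800) m.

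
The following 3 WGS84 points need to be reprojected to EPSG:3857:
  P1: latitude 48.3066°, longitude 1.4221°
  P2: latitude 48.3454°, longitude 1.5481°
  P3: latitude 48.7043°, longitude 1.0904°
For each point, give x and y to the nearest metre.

P1: x 158307 m, y 6158015 m; P2: x 172334 m, y 6164511 m; P3: x 121383 m, y 6224835 m

Web Mercator: x = R·λ, y = R·ln tan(π/4+φ/2), R = 6378137 m.
P1 (48.3066°, 1.4221°) → (158307.448, 6158014.569) m.
P2 (48.3454°, 1.5481°) → (172333.704, 6164510.662) m.
P3 (48.7043°, 1.0904°) → (121382.773, 6224835.424) m.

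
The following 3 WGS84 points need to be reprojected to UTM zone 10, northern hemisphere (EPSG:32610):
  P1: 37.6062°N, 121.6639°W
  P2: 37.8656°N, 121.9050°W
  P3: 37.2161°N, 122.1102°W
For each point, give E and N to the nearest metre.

P1: E 617933 m, N 4162963 m; P2: E 596315 m, N 4191468 m; P3: E 578947 m, N 4119216 m

UTM zone 10N: λ₀ = -123°, k₀ = 0.9996.
P1 (37.6062°, -121.6639°) → (617933.272, 4162962.749) m.
P2 (37.8656°, -121.9050°) → (596314.725, 4191468.193) m.
P3 (37.2161°, -122.1102°) → (578947.148, 4119216.271) m.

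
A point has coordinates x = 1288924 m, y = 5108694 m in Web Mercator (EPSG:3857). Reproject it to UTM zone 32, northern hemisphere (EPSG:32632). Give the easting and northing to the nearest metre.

E 714728 m, N 4614129 m

Web Mercator inverse (R = 6378137 m) → φ = 41.64999681°, λ = 11.57860129°.
UTM 32N forward: E = 714728.456 m, N = 4614129.316 m.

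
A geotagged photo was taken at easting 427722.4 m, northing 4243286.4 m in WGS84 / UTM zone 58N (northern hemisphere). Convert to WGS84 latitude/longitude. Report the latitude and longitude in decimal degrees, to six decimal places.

Zone 58N: λ₀ = 165°, k₀ = 0.9996, false easting 500000 m.
Meridian distance M = (N − FN)/k₀ = 4244984.4 m.
Inverse transverse Mercator on WGS84 gives φ = 38.33480010°, λ = 164.17300038°.

lat 38.334800°, lon 164.173000°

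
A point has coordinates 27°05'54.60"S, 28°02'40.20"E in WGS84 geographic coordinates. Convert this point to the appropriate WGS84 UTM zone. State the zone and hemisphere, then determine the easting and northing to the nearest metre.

Zone 35S: E 603543 m, N 7002225 m

Longitude 28.0445° lies in the 6° band [24°, 30°), giving zone 35; latitude is south of the equator, so 35S.
Zone 35 central meridian λ₀ = 6×35 − 183 = 27°; Δλ = +1.0445°.
Transverse Mercator on WGS84 with k₀ = 0.9996 gives E = 603543.199 m, N = 7002224.950 m.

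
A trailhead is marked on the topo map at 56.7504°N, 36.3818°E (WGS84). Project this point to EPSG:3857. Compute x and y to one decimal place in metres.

Web Mercator is spherical with R = a = 6378137 m.
x = R·λ = 6378137 × 0.634982198 = 4050003.4501 m.
y = R·ln tan(π/4 + φ/2) = 6378137 × 1.208702916 = 7709272.791 m.

x 4050003.5 m, y 7709272.8 m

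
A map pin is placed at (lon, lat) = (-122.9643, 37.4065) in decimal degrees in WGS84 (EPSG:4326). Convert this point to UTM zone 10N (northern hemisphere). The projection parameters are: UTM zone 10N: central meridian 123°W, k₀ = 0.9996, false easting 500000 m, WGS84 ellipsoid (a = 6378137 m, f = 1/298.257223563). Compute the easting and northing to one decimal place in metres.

Zone 10 central meridian λ₀ = 6×10 − 183 = -123°; Δλ = +0.0357°.
Transverse Mercator on WGS84 with k₀ = 0.9996 gives E = 503159.456 m, N = 4139968.885 m.

E 503159.5 m, N 4139968.9 m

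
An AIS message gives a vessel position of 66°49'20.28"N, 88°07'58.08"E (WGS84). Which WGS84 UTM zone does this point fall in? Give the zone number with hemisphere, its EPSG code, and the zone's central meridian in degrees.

UTM zone = ⌊(λ + 180)/6⌋ + 1; 88.1328° ∈ [84°, 90°) → zone 45.
Hemisphere: N (φ ≥ 0).
Central meridian λ₀ = 6×45 − 183 = 87°.
EPSG code: 32645.

Zone 45N (EPSG:32645), central meridian 87°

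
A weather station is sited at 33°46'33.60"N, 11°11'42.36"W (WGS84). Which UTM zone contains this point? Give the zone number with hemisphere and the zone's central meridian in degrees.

Zone 29N, central meridian -9°

UTM zone = ⌊(λ + 180)/6⌋ + 1; -11.1951° ∈ [-12°, -6°) → zone 29.
Hemisphere: N (φ ≥ 0).
Central meridian λ₀ = 6×29 − 183 = -9°.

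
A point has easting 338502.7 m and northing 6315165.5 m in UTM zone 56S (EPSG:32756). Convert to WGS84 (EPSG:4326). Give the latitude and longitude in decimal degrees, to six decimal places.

Zone 56S: λ₀ = 153°, k₀ = 0.9996, false easting 500000 m, false northing 10000000 m.
Meridian distance M = (N − FN)/k₀ = -3686309.0 m.
Inverse transverse Mercator on WGS84 gives φ = -33.29050034°, λ = 151.26559964°.

lat -33.290500°, lon 151.265600°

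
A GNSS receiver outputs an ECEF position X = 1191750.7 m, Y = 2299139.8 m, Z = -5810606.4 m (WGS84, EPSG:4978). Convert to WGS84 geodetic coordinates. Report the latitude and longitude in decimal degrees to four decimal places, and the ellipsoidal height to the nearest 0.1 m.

λ = atan2(Y, X) = 62.60019989°; p = √(X²+Y²) = 2589655.1 m.
Bowring's method on WGS84 (a = 6378137 m, b = 6356752.314 m) gives φ = -66.12130008°, h = 1279.980 m.

lat -66.1213°, lon 62.6002°, h 1280.0 m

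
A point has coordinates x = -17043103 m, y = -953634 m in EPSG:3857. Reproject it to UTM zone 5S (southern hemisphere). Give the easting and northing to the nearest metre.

Web Mercator inverse (R = 6378137 m) → φ = -8.53489926°, λ = -153.10079914°.
UTM 5S forward: E = 488906.971 m, N = 9056565.980 m.

E 488907 m, N 9056566 m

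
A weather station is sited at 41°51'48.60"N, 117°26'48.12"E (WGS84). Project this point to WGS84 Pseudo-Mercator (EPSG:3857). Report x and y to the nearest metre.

Web Mercator is spherical with R = a = 6378137 m.
x = R·λ = 6378137 × 2.049831611 = 13074106.839 m.
y = R·ln tan(π/4 + φ/2) = 6378137 × 0.805964859 = 5140554.286 m.

x 13074107 m, y 5140554 m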